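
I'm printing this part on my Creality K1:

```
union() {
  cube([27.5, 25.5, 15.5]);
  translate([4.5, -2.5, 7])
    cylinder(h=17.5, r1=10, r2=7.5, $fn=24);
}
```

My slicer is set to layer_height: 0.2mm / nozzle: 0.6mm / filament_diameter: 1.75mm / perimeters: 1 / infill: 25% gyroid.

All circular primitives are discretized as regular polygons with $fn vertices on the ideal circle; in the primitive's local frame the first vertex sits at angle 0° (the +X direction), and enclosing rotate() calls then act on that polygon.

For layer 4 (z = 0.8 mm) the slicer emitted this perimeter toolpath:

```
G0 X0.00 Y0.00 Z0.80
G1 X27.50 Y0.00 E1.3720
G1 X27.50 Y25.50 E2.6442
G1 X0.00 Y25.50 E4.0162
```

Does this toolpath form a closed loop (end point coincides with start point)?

no

Start point (G0): (0.00, 0.00). End point (last G1): the path does not return to the start — open.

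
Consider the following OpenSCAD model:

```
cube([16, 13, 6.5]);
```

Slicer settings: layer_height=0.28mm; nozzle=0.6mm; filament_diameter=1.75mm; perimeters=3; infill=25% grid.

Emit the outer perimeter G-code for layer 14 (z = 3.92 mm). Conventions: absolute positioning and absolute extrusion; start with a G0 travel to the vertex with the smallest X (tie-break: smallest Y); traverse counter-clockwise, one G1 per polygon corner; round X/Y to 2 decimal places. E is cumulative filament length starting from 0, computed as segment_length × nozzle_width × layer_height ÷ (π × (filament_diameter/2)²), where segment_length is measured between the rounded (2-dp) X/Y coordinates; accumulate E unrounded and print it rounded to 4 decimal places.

At z = 3.92 mm: the cube is present — its section is the full 16×13 rectangle. The outline is a single polygon with 4 vertices. Extrusion per mm of travel: 0.6 × 0.28 / (π × 0.875²) = 0.069846. Accumulating E over each segment gives final E = 4.0511.

G0 X0.00 Y0.00 Z3.92
G1 X16.00 Y0.00 E1.1175
G1 X16.00 Y13.00 E2.0255
G1 X0.00 Y13.00 E3.1431
G1 X0.00 Y0.00 E4.0511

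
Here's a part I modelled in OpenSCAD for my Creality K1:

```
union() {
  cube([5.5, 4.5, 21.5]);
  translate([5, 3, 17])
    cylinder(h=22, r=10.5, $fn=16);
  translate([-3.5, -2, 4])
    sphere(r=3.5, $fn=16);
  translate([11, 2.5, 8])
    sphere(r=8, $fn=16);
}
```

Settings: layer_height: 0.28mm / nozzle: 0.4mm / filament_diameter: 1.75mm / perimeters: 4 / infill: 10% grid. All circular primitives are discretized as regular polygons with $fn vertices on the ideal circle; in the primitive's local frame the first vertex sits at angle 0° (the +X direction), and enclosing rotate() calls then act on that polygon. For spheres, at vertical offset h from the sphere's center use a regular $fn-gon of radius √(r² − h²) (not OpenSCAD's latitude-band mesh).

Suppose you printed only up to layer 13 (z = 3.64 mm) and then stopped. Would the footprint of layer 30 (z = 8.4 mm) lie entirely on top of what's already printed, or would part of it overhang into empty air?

part overhangs

Compare the two slices. At z = 3.64: the cube is present — its section is the full 5.5×4.5 rectangle (area 24.75 mm²); the cylinder at (5, 3) does not reach this height (z outside [17, 39]); the r=3.5 sphere at (-3.5, -2) slices to a regular 16-gon of circumradius 3.481 (√(r²−h²) with h=0.36 from center) (area = (16/2)·3.481²·sin(360°/16) = 37.11 mm²); the r=8 sphere at (11, 2.5) slices to a regular 16-gon of circumradius 6.707 (√(r²−h²) with h=4.36 from center) (area = (16/2)·6.707²·sin(360°/16) = 137.74 mm²); Merging all regions: the regions partially overlap — summed areas 199.59 mm² minus the doubly-counted overlap 4.41 mm² gives 195.18 mm² — area = 195.18 mm². At z = 8.4: the cube (footprint 5.5×4.5) is included at this height (area 24.75 mm²); the cylinder at (5, 3) is absent (z outside [17, 39]); the sphere at (-3.5, -2) is not intersected at this z (|z−center|=4.400 > r=3.5); the r=8 sphere at (11, 2.5) contributes a regular 16-gon of circumradius √(8²−0.4²) = 7.990 (area = (16/2)·7.990²·sin(360°/16) = 195.44 mm²); Combining (union): the regions partially overlap — summed areas 220.19 mm² minus the doubly-counted overlap 10.19 mm² gives 210.01 mm² — area = 210.01 mm². Checking containment: at z = 8.4 the cross-section extends beyond the z = 3.64 cross-section by about 51.94 mm².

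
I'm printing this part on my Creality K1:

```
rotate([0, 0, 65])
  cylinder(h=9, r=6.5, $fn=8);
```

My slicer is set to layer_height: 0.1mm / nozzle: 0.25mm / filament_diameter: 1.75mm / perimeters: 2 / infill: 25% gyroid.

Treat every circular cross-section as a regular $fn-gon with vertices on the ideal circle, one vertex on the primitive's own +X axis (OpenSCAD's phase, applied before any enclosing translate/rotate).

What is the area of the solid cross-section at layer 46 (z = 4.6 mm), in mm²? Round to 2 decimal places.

119.50 mm²

At z = 4.6 mm: the r=6.5 cylinder contributes a regular 8-gon of circumradius 6.5 (area = (8/2)·6.500²·sin(360°/8) = 119.50 mm²); (whole slice rotated 65° about Z — lengths, areas and connectivity unchanged). Overall, the cross-section is a single solid region. Net area = 119.50 mm².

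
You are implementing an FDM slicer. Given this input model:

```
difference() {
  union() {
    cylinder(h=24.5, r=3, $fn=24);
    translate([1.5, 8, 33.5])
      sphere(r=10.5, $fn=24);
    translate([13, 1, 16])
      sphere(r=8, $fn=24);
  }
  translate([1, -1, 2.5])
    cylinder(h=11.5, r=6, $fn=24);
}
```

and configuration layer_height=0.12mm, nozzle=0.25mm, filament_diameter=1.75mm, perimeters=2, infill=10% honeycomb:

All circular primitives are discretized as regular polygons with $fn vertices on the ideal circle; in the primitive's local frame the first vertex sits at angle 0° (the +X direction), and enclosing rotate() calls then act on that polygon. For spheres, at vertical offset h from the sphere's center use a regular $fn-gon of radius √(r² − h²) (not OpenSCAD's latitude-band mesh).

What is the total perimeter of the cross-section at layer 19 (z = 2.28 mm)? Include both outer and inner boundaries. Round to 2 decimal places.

18.80 mm

At z = 2.28 mm: the cylinder: section is a regular 24-gon, circumradius r=3 (perimeter = 2·24·3.000·sin(180°/24) = 18.80 mm); the sphere at (1.5, 8) is not intersected at this z (|z−center|=31.220 > r=10.5); the sphere at (13, 1) is absent (|z−center|=13.720 > r=8); Taking the union: only the r=3 cylinder is present, so the union is just that shape — boundary = 18.80 mm; the cylinder at (1, -1) is not intersected at this z (z outside [2.5, 14]); After the difference (first − rest): none of the subtracted shapes is present at this height, so the result so far is unchanged — boundary = 18.80 mm. Overall, the cross-section is a single solid region. Total boundary length (outer) = 18.80 mm.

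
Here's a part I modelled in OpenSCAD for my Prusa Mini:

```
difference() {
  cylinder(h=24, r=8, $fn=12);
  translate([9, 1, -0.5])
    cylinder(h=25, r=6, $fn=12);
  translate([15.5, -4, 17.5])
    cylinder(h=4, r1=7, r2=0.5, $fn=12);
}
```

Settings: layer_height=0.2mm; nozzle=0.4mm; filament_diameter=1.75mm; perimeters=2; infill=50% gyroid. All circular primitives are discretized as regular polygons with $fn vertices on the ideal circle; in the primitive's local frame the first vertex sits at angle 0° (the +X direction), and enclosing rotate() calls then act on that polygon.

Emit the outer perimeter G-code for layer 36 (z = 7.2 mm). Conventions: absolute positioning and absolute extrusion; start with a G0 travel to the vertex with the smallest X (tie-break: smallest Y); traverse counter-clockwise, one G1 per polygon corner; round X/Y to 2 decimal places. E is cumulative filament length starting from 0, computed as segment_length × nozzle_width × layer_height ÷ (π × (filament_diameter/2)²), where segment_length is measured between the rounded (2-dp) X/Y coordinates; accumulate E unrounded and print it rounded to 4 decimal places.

At z = 7.2 mm: the r=8 cylinder gives a regular 12-gon of circumradius 8 (constant along its height); the r=6 cylinder at (9, 1) contributes a regular 12-gon of circumradius 6; the cone at (15.5, -4) does not reach this height (z outside [17.5, 21.5]); Subtracting the remaining from the first: starting from the r=8 cylinder, the r=6 cylinder at (9, 1) partially overlaps it — only the 32.37 mm² overlap (of its 108.00 mm²) is removed, clipping the outline — 1 connected region. The outline is a single polygon with 15 vertices. Extrusion per mm of travel: 0.4 × 0.2 / (π × 0.875²) = 0.033260. Accumulating E over each segment gives final E = 1.6913.

G0 X-8.00 Y0.00 Z7.20
G1 X-6.93 Y-4.00 E0.1377
G1 X-4.00 Y-6.93 E0.2755
G1 X0.00 Y-8.00 E0.4133
G1 X4.00 Y-6.93 E0.5510
G1 X6.58 Y-4.35 E0.6723
G1 X6.00 Y-4.20 E0.6923
G1 X3.80 Y-2.00 E0.7957
G1 X3.00 Y1.00 E0.8990
G1 X3.80 Y4.00 E1.0023
G1 X5.37 Y5.56 E1.0759
G1 X4.00 Y6.93 E1.1403
G1 X0.00 Y8.00 E1.2780
G1 X-4.00 Y6.93 E1.4158
G1 X-6.93 Y4.00 E1.5536
G1 X-8.00 Y0.00 E1.6913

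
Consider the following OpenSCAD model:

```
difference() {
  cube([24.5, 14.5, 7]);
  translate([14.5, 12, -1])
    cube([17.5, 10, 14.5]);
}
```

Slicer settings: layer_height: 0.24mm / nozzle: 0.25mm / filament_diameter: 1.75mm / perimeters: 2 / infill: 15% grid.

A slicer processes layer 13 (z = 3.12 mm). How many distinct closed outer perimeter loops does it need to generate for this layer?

At z = 3.12 mm: the 24.5×14.5 cube contributes its full rectangle; the cube at (14.5, 12) (footprint 17.5×10) is included at this height; Subtracting the remaining from the first: starting from the 24.5×14.5 cube, the 17.5×10 cube at (14.5, 12) partially overlaps it — only the 25.00 mm² overlap (of its 175.00 mm²) is removed, clipping the outline — 1 connected region. The result has 1 disconnected region.

1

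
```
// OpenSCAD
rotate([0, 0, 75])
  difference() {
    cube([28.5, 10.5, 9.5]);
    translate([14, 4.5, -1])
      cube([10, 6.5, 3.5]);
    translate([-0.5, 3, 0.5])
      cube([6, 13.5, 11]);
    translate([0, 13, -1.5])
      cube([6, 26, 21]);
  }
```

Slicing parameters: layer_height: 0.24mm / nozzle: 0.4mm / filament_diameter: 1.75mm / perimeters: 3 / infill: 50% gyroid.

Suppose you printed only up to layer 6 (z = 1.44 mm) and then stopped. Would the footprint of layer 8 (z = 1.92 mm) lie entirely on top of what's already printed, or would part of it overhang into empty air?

Compare the two slices. At z = 1.44: the cube is present — its section is the full 28.5×10.5 rectangle (area 299.25 mm²); the cube at (14, 4.5) (footprint 10×6.5) is included at this height (area 65.00 mm²); the cube at (-0.5, 3) is present — its section is the full 6×13.5 rectangle (area 81.00 mm²); the 6×26 cube at (0, 13) contributes its full rectangle (area 156.00 mm²); After the difference (first − rest): starting from the 28.5×10.5 cube (299.25 mm²), the 10×6.5 cube at (14, 4.5) partially overlaps it — only the 60.00 mm² overlap (of its 65.00 mm²) is removed, clipping the outline; the 6×13.5 cube at (-0.5, 3) partially overlaps it — only the 41.25 mm² overlap (of its 81.00 mm²) is removed, clipping the outline; the 6×26 cube at (0, 13) misses the remaining region (no effect) — area = 198.00 mm²; (whole slice rotated 75° about Z — lengths, areas and connectivity unchanged). At z = 1.92: the cube (footprint 28.5×10.5) is included at this height (area 299.25 mm²); the cube at (14, 4.5) is present — its section is the full 10×6.5 rectangle (area 65.00 mm²); the cube at (-0.5, 3) is present — its section is the full 6×13.5 rectangle (area 81.00 mm²); the cube at (0, 13) (footprint 6×26) is included at this height (area 156.00 mm²); After the difference (first − rest): starting from the 28.5×10.5 cube (299.25 mm²), the 10×6.5 cube at (14, 4.5) partially overlaps it — only the 60.00 mm² overlap (of its 65.00 mm²) is removed, clipping the outline; the 6×13.5 cube at (-0.5, 3) partially overlaps it — only the 41.25 mm² overlap (of its 81.00 mm²) is removed, clipping the outline; the 6×26 cube at (0, 13) misses the remaining region (no effect) — area = 198.00 mm²; (whole slice rotated 75° about Z — lengths, areas and connectivity unchanged). Checking containment: the cross-section at z = 1.92 is a subset of the cross-section at z = 1.44.

entirely on top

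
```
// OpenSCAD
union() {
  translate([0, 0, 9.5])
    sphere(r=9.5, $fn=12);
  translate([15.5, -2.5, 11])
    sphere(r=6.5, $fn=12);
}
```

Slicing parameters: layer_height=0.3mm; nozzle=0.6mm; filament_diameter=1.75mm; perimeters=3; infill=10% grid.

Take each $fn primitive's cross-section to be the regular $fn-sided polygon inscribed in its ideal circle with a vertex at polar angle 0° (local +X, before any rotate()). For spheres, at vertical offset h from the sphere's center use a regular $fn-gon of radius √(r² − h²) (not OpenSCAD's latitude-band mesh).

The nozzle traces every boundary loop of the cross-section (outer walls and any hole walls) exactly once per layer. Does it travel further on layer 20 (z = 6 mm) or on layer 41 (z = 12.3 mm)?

Layer 20 (z = 6): the r=9.5 sphere slices to a regular 12-gon of circumradius 8.832 (√(r²−h²) with h=3.5 from center) (perimeter = 2·12·8.832·sin(180°/12) = 54.86 mm); the r=6.5 sphere at (15.5, -2.5) contributes a regular 12-gon of circumradius √(6.5²−5²) = 4.153 (perimeter = 2·12·4.153·sin(180°/12) = 25.80 mm); Merging all regions: the 2 present regions are separate (no shared area or edge), so areas and boundary lengths simply add and each stays a separate island — boundary = 80.66 mm. So its perimeter = 80.66 mm. Layer 41 (z = 12.3): the r=9.5 sphere slices to a regular 12-gon of circumradius 9.078 (√(r²−h²) with h=2.8 from center) (perimeter = 2·12·9.078·sin(180°/12) = 56.39 mm); the r=6.5 sphere at (15.5, -2.5) slices to a regular 12-gon of circumradius 6.369 (√(r²−h²) with h=1.3 from center) (perimeter = 2·12·6.369·sin(180°/12) = 39.56 mm); Merging all regions: the 2 present regions are separate (no shared area or edge), so areas and boundary lengths simply add and each stays a separate island — boundary = 95.95 mm. So its perimeter = 95.95 mm. Layer 41 is larger (95.95 vs 80.66 mm).

layer 41 (z = 12.3 mm)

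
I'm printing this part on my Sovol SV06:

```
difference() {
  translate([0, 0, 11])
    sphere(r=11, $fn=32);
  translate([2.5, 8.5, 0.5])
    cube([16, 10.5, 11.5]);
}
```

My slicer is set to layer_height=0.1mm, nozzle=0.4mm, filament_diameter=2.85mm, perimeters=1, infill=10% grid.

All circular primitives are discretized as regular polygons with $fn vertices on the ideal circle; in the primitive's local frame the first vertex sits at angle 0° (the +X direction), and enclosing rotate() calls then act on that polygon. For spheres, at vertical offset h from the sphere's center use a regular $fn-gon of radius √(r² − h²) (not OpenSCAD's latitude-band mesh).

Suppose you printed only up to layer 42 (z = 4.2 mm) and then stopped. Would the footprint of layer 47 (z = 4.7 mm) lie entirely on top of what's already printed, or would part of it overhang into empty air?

part overhangs

Compare the two slices. At z = 4.2: the r=11 sphere slices to a regular 32-gon of circumradius 8.646 (√(r²−h²) with h=6.8 from center) (area = (32/2)·8.646²·sin(360°/32) = 233.36 mm²); the cube at (2.5, 8.5) is present — its section is the full 16×10.5 rectangle (area 168.00 mm²); Taking the first minus the rest: starting from the r=11 sphere (233.36 mm²), the 16×10.5 cube at (2.5, 8.5) misses the remaining region (no effect) — area = 233.36 mm². At z = 4.7: the r=11 sphere contributes a regular 32-gon of circumradius √(11²−6.3²) = 9.017 (area = (32/2)·9.017²·sin(360°/32) = 253.80 mm²); the 16×10.5 cube at (2.5, 8.5) contributes its full rectangle (area 168.00 mm²); Taking the first minus the rest: starting from the r=11 sphere (253.80 mm²), the 16×10.5 cube at (2.5, 8.5) partially overlaps it — only the 0.02 mm² overlap (of its 168.00 mm²) is removed, clipping the outline — area = 253.78 mm². Checking containment: at z = 4.7 the cross-section extends beyond the z = 4.2 cross-section by about 20.42 mm².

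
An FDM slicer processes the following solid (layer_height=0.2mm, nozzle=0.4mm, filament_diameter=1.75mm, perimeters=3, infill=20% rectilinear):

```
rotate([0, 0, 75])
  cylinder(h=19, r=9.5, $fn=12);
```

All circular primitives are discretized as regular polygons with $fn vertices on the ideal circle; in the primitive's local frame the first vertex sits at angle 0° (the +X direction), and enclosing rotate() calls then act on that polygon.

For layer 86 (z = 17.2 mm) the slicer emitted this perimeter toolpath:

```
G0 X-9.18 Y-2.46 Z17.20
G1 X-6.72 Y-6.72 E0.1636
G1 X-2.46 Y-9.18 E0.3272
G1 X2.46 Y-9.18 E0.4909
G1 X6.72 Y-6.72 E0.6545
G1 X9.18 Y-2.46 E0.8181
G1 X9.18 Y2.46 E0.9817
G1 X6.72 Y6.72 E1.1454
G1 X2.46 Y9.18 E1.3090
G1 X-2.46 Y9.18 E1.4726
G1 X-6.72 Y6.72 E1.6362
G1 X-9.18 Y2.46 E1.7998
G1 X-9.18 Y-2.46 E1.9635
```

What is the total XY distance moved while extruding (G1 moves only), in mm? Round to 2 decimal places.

Sum the Euclidean lengths of each G1 segment: total = 59.03 mm.

59.03 mm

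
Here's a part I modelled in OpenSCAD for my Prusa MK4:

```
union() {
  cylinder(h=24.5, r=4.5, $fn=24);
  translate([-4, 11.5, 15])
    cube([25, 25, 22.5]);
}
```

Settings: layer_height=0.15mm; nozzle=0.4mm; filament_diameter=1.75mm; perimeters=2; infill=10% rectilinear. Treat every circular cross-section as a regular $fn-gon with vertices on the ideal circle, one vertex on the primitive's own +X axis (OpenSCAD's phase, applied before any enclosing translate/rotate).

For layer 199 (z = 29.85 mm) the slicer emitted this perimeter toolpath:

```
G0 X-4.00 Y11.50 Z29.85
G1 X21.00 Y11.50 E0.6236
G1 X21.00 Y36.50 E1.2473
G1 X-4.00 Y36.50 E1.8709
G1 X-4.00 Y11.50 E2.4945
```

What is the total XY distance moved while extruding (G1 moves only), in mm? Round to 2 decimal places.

100.00 mm

Sum the Euclidean lengths of each G1 segment: total = 100.00 mm.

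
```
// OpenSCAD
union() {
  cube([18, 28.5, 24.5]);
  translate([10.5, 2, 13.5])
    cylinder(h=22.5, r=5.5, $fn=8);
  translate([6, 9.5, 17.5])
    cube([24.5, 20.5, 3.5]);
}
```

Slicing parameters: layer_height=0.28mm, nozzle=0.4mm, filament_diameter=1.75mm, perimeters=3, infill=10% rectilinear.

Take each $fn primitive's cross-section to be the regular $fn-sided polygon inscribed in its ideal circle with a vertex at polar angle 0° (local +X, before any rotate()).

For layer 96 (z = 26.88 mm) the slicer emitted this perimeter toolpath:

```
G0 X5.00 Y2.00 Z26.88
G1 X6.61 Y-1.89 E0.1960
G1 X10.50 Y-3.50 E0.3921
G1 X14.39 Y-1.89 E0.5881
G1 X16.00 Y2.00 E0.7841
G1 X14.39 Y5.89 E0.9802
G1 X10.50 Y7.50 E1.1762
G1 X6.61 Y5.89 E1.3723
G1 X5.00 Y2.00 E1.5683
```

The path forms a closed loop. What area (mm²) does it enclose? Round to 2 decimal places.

85.58 mm²

Apply the shoelace formula to the sequence of (X, Y) vertices; enclosed area = 85.58 mm².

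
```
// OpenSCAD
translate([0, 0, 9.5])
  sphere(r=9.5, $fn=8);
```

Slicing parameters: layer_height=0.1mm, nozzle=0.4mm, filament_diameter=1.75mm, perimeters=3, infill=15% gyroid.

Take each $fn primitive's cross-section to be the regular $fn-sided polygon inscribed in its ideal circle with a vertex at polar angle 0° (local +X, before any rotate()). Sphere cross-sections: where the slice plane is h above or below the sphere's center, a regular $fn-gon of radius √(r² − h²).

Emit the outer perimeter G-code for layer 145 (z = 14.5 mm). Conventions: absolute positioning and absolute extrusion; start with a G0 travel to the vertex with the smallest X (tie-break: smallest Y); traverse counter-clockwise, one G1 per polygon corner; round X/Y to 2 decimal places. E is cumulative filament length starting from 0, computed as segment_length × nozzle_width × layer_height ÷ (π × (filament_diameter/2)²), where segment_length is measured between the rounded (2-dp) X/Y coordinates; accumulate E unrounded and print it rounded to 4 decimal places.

G0 X-8.08 Y0.00 Z14.50
G1 X-5.71 Y-5.71 E0.1028
G1 X0.00 Y-8.08 E0.2056
G1 X5.71 Y-5.71 E0.3084
G1 X8.08 Y0.00 E0.4112
G1 X5.71 Y5.71 E0.5141
G1 X0.00 Y8.08 E0.6169
G1 X-5.71 Y5.71 E0.7197
G1 X-8.08 Y0.00 E0.8225

At z = 14.5 mm: the sphere: section is a regular 8-gon, circumradius = √(r²−h²) = √(9.5²−5²) = 8.078. The outline is a single polygon with 8 vertices. Extrusion per mm of travel: 0.4 × 0.1 / (π × 0.875²) = 0.016630. Accumulating E over each segment gives final E = 0.8225.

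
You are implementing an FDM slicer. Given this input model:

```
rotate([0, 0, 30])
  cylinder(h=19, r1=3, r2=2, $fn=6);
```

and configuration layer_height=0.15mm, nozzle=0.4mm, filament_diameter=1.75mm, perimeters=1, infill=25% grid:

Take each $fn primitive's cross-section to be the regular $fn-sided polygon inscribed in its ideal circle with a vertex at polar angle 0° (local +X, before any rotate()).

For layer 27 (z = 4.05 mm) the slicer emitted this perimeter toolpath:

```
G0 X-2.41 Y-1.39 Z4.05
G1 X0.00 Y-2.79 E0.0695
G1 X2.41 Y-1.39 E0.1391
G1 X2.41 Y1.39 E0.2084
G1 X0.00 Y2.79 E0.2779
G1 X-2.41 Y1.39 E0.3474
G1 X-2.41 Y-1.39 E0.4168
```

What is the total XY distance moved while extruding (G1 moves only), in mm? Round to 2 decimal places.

Sum the Euclidean lengths of each G1 segment: total = 16.71 mm.

16.71 mm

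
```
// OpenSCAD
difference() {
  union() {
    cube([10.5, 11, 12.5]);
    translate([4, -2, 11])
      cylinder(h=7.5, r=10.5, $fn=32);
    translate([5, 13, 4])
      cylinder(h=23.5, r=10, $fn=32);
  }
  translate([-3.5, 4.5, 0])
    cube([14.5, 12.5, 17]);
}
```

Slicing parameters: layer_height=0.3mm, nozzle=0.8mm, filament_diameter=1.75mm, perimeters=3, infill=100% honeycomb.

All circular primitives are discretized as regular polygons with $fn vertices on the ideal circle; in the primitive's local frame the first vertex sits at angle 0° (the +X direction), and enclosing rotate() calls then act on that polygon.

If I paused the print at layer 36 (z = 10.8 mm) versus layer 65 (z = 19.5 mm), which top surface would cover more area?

Layer 36 (z = 10.8): the cube (footprint 10.5×11) is included at this height (area 115.50 mm²); the cylinder at (4, -2) is absent (z outside [11, 18.5]); the cylinder at (5, 13): section is a regular 32-gon, circumradius r=10 (area = (32/2)·10.000²·sin(360°/32) = 312.14 mm²); Combining (union): the regions partially overlap — summed areas 427.64 mm² minus the doubly-counted overlap 78.55 mm² gives 349.09 mm² — area = 349.09 mm²; the 14.5×12.5 cube at (-3.5, 4.5) contributes its full rectangle (area 181.25 mm²); Subtracting the remaining from the first: starting from the result so far (349.09 mm²), the 14.5×12.5 cube at (-3.5, 4.5) partially overlaps it — only the 176.52 mm² overlap (of its 181.25 mm²) is removed, clipping the outline — area = 172.57 mm². So its area = 172.57 mm². Layer 65 (z = 19.5): the cube is absent (z outside [0, 12.5]); the cylinder at (4, -2) does not reach this height (z outside [11, 18.5]); the cylinder at (5, 13): section is a regular 32-gon, circumradius r=10 (area = (32/2)·10.000²·sin(360°/32) = 312.14 mm²); Taking the union: only the r=10 cylinder at (5, 13) is present, so the union is just that shape — area = 312.14 mm²; the cube at (-3.5, 4.5) is absent (z outside [0, 17]); After the difference (first − rest): none of the subtracted shapes is present at this height, so that combined region is unchanged — area = 312.14 mm². So its area = 312.14 mm². Layer 65 is larger (312.14 vs 172.57 mm²).

layer 65 (z = 19.5 mm)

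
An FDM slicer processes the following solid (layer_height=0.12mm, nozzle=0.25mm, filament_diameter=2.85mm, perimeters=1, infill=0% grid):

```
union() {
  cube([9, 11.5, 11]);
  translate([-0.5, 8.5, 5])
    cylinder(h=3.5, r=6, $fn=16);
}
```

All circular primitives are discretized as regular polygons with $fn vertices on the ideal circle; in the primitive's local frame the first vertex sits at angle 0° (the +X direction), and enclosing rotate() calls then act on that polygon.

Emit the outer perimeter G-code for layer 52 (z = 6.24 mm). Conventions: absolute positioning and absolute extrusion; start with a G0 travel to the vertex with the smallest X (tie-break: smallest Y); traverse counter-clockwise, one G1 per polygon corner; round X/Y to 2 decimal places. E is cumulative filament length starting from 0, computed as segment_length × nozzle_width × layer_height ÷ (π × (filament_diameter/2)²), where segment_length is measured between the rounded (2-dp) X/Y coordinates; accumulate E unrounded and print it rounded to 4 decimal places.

G0 X-6.50 Y8.50 Z6.24
G1 X-6.04 Y6.20 E0.0110
G1 X-4.74 Y4.26 E0.0220
G1 X-2.80 Y2.96 E0.0330
G1 X-0.50 Y2.50 E0.0440
G1 X0.00 Y2.60 E0.0464
G1 X0.00 Y0.00 E0.0586
G1 X9.00 Y0.00 E0.1010
G1 X9.00 Y11.50 E0.1551
G1 X4.57 Y11.50 E0.1759
G1 X3.74 Y12.74 E0.1829
G1 X1.80 Y14.04 E0.1939
G1 X-0.50 Y14.50 E0.2049
G1 X-2.80 Y14.04 E0.2159
G1 X-4.74 Y12.74 E0.2269
G1 X-6.04 Y10.80 E0.2379
G1 X-6.50 Y8.50 E0.2489

At z = 6.24 mm: the cube is present — its section is the full 9×11.5 rectangle; the r=6 cylinder at (-0.5, 8.5) contributes a regular 16-gon of circumradius 6; Taking the union: the regions partially overlap (shared area 40.07 mm²), so overlapping operands fuse into one piece — 1 connected region. The outline is a single polygon with 16 vertices. Extrusion per mm of travel: 0.25 × 0.12 / (π × 1.425²) = 0.004703. Accumulating E over each segment gives final E = 0.2489.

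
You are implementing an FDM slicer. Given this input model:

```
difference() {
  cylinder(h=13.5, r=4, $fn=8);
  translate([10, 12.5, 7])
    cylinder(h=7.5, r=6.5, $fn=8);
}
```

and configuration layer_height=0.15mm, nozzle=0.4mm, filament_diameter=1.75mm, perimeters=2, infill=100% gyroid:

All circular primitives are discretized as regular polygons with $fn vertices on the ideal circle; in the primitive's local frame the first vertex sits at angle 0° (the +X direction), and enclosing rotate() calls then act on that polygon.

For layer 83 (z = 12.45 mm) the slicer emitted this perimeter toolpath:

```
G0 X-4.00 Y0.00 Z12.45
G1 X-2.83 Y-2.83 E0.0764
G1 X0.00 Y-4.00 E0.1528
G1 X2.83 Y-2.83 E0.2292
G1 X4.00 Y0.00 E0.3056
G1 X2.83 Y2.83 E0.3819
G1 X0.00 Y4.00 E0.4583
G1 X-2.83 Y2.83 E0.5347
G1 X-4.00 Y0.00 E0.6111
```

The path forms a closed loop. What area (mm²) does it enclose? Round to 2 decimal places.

45.28 mm²

Apply the shoelace formula to the sequence of (X, Y) vertices; enclosed area = 45.28 mm².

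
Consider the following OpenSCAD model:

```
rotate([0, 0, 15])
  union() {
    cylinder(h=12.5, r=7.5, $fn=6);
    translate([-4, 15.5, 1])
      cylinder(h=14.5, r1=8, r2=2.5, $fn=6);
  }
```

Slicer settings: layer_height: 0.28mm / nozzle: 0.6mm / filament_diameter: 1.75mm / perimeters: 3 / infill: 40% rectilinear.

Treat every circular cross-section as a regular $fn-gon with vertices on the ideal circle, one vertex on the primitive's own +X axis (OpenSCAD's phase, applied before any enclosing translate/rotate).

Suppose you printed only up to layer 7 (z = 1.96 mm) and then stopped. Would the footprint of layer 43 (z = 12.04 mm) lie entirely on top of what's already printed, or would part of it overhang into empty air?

Compare the two slices. At z = 1.96: the cylinder: section is a regular 6-gon, circumradius r=7.5 (area = (6/2)·7.500²·sin(360°/6) = 146.14 mm²); the cone at (-4, 15.5): at t=0.066 of its height the radius interpolates to r₁+(r₂−r₁)t = 7.636, giving a regular 6-gon of that circumradius (area = (6/2)·7.636²·sin(360°/6) = 151.48 mm²); Merging all regions: the 2 present regions are separate (no shared area or edge), so areas and boundary lengths simply add and each stays a separate island — area = 297.63 mm²; (whole slice rotated 15° about Z — lengths, areas and connectivity unchanged). At z = 12.04: the cylinder: section is a regular 6-gon, circumradius r=7.5 (area = (6/2)·7.500²·sin(360°/6) = 146.14 mm²); the cone at (-4, 15.5) contributes a regular 6-gon of circumradius 3.812 (interpolated between r1=8 and r2=2.5 at t=0.761) (area = (6/2)·3.812²·sin(360°/6) = 37.76 mm²); Merging all regions: the 2 present regions are separate (no shared area or edge), so areas and boundary lengths simply add and each stays a separate island — area = 183.90 mm²; (rotated 15° about Z; rotation is an isometry so areas/perimeters/island counts are preserved). Checking containment: the cross-section at z = 12.04 is a subset of the cross-section at z = 1.96.

entirely on top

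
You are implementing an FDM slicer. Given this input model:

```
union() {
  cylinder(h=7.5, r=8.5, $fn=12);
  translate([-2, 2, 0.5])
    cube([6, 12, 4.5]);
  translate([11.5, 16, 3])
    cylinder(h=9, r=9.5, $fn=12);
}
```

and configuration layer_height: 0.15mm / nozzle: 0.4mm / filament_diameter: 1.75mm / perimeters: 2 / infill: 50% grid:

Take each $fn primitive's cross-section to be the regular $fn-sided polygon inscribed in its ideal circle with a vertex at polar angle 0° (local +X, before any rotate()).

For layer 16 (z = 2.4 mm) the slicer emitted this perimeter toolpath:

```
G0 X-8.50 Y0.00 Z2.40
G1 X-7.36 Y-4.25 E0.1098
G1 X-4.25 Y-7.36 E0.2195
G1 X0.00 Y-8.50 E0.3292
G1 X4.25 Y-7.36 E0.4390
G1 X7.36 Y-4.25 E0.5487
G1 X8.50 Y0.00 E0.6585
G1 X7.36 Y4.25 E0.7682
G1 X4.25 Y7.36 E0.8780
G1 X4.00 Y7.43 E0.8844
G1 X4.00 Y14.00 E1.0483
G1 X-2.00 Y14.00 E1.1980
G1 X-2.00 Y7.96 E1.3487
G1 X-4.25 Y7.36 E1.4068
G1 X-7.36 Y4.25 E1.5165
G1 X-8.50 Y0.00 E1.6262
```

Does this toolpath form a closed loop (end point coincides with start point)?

Start point (G0): (-8.50, 0.00). End point (last G1): the path returns to the start — closed.

yes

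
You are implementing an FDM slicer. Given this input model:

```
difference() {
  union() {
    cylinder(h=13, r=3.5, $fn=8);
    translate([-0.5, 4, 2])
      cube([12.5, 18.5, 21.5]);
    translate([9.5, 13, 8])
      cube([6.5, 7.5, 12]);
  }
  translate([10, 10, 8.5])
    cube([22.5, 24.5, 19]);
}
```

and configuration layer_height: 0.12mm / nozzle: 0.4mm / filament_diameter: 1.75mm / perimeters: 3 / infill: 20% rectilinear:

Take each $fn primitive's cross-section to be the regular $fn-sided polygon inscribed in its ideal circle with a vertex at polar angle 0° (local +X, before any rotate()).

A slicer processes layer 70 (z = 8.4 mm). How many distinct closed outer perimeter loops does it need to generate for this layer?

2

At z = 8.4 mm: the r=3.5 cylinder gives a regular 8-gon of circumradius 3.5 (constant along its height); the cube at (-0.5, 4) is present — its section is the full 12.5×18.5 rectangle; the cube at (9.5, 13) (footprint 6.5×7.5) is included at this height; Merging all regions: the regions partially overlap (shared area 18.75 mm²), so overlapping operands fuse into one piece — 2 connected regions; the cube at (10, 10) is not intersected at this z (z outside [8.5, 27.5]); Taking the first minus the rest: none of the subtracted shapes is present at this height, so that combined region is unchanged — 2 connected regions. The result has 2 disconnected regions.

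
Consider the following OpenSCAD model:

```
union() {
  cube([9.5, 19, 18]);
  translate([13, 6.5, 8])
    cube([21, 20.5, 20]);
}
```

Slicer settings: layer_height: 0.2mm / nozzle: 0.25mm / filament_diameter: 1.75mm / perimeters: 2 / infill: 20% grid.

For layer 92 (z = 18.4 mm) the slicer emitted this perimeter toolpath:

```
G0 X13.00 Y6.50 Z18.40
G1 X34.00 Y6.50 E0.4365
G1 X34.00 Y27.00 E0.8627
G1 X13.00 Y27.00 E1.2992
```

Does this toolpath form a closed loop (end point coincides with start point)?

Start point (G0): (13.00, 6.50). End point (last G1): the path does not return to the start — open.

no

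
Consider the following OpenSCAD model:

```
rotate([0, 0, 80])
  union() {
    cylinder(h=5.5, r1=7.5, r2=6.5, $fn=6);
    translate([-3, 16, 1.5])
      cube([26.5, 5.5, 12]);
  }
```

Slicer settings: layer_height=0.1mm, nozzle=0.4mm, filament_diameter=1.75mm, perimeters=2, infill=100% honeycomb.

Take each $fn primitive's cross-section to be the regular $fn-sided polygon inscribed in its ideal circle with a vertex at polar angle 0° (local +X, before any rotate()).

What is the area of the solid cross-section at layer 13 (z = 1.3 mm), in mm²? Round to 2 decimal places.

137.08 mm²

At z = 1.3 mm: the cone contributes a regular 6-gon of circumradius 7.264 (interpolated between r1=7.5 and r2=6.5 at t=0.236) (area = (6/2)·7.264²·sin(360°/6) = 137.08 mm²); the cube at (-3, 16) does not reach this height (z outside [1.5, 13.5]); Taking the union: only the cone is present, so the union is just that shape — area = 137.08 mm²; (whole slice rotated 80° about Z — lengths, areas and connectivity unchanged). Overall, the cross-section is a single solid region. Net area = 137.08 mm².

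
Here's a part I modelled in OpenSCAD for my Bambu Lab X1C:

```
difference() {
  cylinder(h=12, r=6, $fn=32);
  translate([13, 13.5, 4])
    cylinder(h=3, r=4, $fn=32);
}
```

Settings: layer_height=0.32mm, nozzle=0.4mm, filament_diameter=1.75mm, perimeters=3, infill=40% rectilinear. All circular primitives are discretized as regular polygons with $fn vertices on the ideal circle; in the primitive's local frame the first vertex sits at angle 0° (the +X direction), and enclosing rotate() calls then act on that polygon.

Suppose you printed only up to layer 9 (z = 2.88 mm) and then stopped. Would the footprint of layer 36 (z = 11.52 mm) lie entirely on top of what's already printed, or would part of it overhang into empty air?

Compare the two slices. At z = 2.88: the cylinder: section is a regular 32-gon, circumradius r=6 (area = (32/2)·6.000²·sin(360°/32) = 112.37 mm²); the cylinder at (13, 13.5) is absent (z outside [4, 7]); Taking the first minus the rest: none of the subtracted shapes is present at this height, so the r=6 cylinder is unchanged — area = 112.37 mm². At z = 11.52: the r=6 cylinder gives a regular 32-gon of circumradius 6 (constant along its height) (area = (32/2)·6.000²·sin(360°/32) = 112.37 mm²); the cylinder at (13, 13.5) is absent (z outside [4, 7]); Subtracting the remaining from the first: none of the subtracted shapes is present at this height, so the r=6 cylinder is unchanged — area = 112.37 mm². Checking containment: the cross-section at z = 11.52 is a subset of the cross-section at z = 2.88.

entirely on top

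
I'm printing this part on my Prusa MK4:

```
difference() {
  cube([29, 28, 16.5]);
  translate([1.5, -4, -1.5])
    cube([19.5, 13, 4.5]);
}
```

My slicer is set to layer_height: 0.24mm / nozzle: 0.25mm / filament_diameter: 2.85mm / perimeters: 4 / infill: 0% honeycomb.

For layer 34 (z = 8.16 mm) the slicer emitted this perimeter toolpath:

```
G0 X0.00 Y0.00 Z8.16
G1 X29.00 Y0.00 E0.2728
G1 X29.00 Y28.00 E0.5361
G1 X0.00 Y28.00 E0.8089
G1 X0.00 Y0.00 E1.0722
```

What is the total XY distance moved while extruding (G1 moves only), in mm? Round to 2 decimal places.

114.00 mm

Sum the Euclidean lengths of each G1 segment: total = 114.00 mm.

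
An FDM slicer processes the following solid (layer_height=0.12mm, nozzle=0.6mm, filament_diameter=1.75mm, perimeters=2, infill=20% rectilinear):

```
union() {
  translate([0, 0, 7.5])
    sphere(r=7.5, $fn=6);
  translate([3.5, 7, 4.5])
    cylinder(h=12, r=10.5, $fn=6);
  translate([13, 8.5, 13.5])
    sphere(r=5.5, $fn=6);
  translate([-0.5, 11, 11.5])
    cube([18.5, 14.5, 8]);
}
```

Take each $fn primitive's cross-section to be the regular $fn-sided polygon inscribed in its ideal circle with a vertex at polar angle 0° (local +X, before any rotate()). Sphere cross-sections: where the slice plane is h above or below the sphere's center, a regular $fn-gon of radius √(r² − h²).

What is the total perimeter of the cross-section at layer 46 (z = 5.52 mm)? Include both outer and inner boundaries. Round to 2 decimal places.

72.09 mm

At z = 5.52 mm: the sphere: section is a regular 6-gon, circumradius = √(r²−h²) = √(7.5²−1.98²) = 7.234 (perimeter = 2·6·7.234·sin(180°/6) = 43.40 mm); the r=10.5 cylinder at (3.5, 7) gives a regular 6-gon of circumradius 10.5 (constant along its height) (perimeter = 2·6·10.500·sin(180°/6) = 63.00 mm); the sphere at (13, 8.5) does not reach this height (|z−center|=7.980 > r=5.5); the cube at (-0.5, 11) is not intersected at this z (z outside [11.5, 19.5]); Taking the union: the regions partially overlap (shared area 78.87 mm²), so the edge portions inside another operand are dropped and the merged outline is re-measured after clipping — boundary = 72.09 mm. Overall, the cross-section is a single solid region. Total boundary length (outer) = 72.09 mm.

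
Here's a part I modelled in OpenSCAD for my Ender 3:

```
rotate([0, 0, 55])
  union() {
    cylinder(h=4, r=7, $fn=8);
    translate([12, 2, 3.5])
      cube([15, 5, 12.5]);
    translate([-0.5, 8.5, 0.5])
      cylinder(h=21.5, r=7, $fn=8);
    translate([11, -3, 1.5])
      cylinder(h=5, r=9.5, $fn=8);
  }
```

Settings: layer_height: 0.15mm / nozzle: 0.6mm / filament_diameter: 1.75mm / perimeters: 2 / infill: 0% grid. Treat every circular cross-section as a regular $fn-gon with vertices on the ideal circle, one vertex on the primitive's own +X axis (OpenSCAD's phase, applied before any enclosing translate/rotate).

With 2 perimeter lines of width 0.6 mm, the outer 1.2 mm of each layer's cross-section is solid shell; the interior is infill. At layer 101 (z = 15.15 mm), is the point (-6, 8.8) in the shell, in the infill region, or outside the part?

infill

At z = 15.15 mm: the cylinder does not reach this height (z outside [0, 4]); the cube at (12, 2) is present — its section is the full 15×5 rectangle; the r=7 cylinder at (-0.5, 8.5) contributes a regular 8-gon of circumradius 7; the cylinder at (11, -3) does not reach this height (z outside [1.5, 6.5]); Merging all regions: the 2 present regions are separate (no shared area or edge), so areas and boundary lengths simply add and each stays a separate island — 2 connected regions; (whole slice rotated 55° about Z — lengths, areas and connectivity unchanged). Overall, the cross-section has 2 separate islands. Undo the 55° rotation: the query point maps to (3.767, 9.962) in the un-rotated model frame. The nearest boundary edge runs (4.45, 13.45)→(6.50, 8.50); distance from the point to it = 1.97 mm. (Shell/infill is judged within the island containing the point — the largest one.) The point is inside the cross-section and 1.97 mm from the nearest boundary — more than the 1.2 mm shell width (2 × 0.6), so it's in the infill interior.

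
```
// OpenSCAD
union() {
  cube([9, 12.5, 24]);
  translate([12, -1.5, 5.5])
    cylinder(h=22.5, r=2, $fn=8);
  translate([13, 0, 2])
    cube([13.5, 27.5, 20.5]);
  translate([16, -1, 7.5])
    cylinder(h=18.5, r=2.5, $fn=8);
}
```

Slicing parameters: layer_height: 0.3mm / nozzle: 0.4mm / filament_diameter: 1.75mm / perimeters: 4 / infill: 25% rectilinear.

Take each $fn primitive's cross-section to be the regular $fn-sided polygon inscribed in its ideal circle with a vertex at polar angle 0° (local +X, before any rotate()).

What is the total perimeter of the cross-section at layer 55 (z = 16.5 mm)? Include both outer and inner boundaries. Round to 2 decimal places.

At z = 16.5 mm: the cube is present — its section is the full 9×12.5 rectangle (perimeter 43.00 mm); the r=2 cylinder at (12, -1.5) gives a regular 8-gon of circumradius 2 (constant along its height) (perimeter = 2·8·2.000·sin(180°/8) = 12.25 mm); the cube at (13, 0) (footprint 13.5×27.5) is included at this height (perimeter 82.00 mm); the r=2.5 cylinder at (16, -1) contributes a regular 8-gon of circumradius 2.5 (perimeter = 2·8·2.500·sin(180°/8) = 15.31 mm); Taking the union: the regions partially overlap (shared area 4.51 mm²), so the edge portions inside another operand are dropped and the merged outline is re-measured after clipping — boundary (outer + 1 inner loop) = 139.76 mm. Overall, the cross-section has 2 separate islands and 1 hole. Total boundary length (outer + inner) = 139.76 mm.

139.76 mm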